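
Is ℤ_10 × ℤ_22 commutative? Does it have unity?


Direct product ring; commutative with unity (1,1); but (1,0)·(0,1) = (0,0) gives zero divisors, so not an integral domain
Commutative: Yes
Integral domain: No
Has unity: Yes

ℤ_10 × ℤ_22: Commutative=Yes, Unity=Yes


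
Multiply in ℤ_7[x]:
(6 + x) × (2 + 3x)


Expand and collect like terms; reduce coefficients mod 7:
x^0: 6·2 = 12 ≡ 5 (mod 7)
x^1: 6·3 + 1·2 = 20 ≡ 6 (mod 7)
x^2: 1·3 = 3 ≡ 3 (mod 7)
Result: 5 + 6x + 3x^2

f · g = 5 + 6x + 3x^2


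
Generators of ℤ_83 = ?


g generates ℤ_n iff gcd(g,n) = 1
Prime factors of 83: 83
Generators are g ∈ {1,...,82} not divisible by any of these primes.
Generators: {1, 2, 3, 4, 5, 6, 7, 8, 9, 10, 11, 12, 13, 14, 15, 16, 17, 18, 19, 20, 21, 22, 23, 24, 25, 26, 27, 28, 29, 30, 31, 32, 33, 34, 35, 36, 37, 38, 39, 40, 41, 42, 43, 44, 45, 46, 47, 48, 49, 50, 51, 52, 53, 54, 55, 56, 57, 58, 59, 60, 61, 62, 63, 64, 65, 66, 67, 68, 69, 70, 71, 72, 73, 74, 75, 76, 77, 78, 79, 80, 81, 82}
Number of generators = φ(83) = 82

Generators of ℤ_83 = {1, 2, 3, 4, 5, 6, 7, 8, 9, 10, 11, 12, 13, 14, 15, 16, 17, 18, 19, 20, 21, 22, 23, 24, 25, 26, 27, 28, 29, 30, 31, 32, 33, 34, 35, 36, 37, 38, 39, 40, 41, 42, 43, 44, 45, 46, 47, 48, 49, 50, 51, 52, 53, 54, 55, 56, 57, 58, 59, 60, 61, 62, 63, 64, 65, 66, 67, 68, 69, 70, 71, 72, 73, 74, 75, 76, 77, 78, 79, 80, 81, 82}


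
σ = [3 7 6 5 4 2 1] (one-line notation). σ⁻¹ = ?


To find σ⁻¹, swap domain and range:
σ(1) = 3 → σ⁻¹(3) = 1
σ(2) = 7 → σ⁻¹(7) = 2
σ(3) = 6 → σ⁻¹(6) = 3
σ(4) = 5 → σ⁻¹(5) = 4
σ(5) = 4 → σ⁻¹(4) = 5
σ(6) = 2 → σ⁻¹(2) = 6
σ(7) = 1 → σ⁻¹(1) = 7

σ⁻¹ = [7 6 1 5 4 3 2]


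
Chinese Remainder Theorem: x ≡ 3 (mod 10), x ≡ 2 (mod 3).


m₁ = 10, m₂ = 3, gcd = 1, so CRT applies. M = m₁·m₂ = 30
Let M₁ = M/m₁ = 3, M₂ = M/m₂ = 10
Find y₁ ≡ M₁⁻¹ (mod m₁): 3⁻¹ ≡ 7 (mod 10)
Find y₂ ≡ M₂⁻¹ (mod m₂): 10⁻¹ ≡ 1 (mod 3)
x = a₁·M₁·y₁ + a₂·M₂·y₂ = 3·3·7 + 2·10·1 = 83
Reduce mod 30: x ≡ 23
Check: 23 mod 10 = 3 ✓, 23 mod 3 = 2 ✓

x ≡ 23 (mod 30)


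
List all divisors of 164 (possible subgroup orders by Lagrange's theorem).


Lagrange's theorem: |H| divides |G|
|G| = 164
Divisors of 164: 1, 2, 4, 41, 82, 164

Possible subgroup orders: {1, 2, 4, 41, 82, 164}


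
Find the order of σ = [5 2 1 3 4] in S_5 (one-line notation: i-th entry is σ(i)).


Cycle decomposition: (1 5 4 3)
Cycle lengths: 4
Order = lcm(4) = 4

ord(σ) = 4


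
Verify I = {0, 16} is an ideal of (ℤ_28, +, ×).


Check ideal conditions for I = {0, 16} in ℤ_28:
(1) I is an additive subgroup? No
(2) For r ∈ ℤ_28 and a ∈ I: r·a ∈ I? No  [counterexample: r=2, a=16, r·a mod 28 = 4 ∉ I]

No, I is not an ideal of ℤ_28


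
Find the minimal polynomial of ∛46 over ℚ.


∛46 satisfies x³ - 46 = 0, irreducible over ℚ (no rational root; 46 is not a perfect cube)

Minimal polynomial: x³ - 46


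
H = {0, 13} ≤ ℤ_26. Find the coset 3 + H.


3 + H = {3 + h (mod 26) : h ∈ H}
3+0=3, 3+13=16

3 + H = {3, 16}


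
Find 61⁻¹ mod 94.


Use the extended Euclidean algorithm to write 1 = 61·s + 94·t; then s mod 94 is the inverse.
Euclidean algorithm:
  61 = 0·94 + 61
  94 = 1·61 + 33
  61 = 1·33 + 28
  33 = 1·28 + 5
  28 = 5·5 + 3
  5 = 1·3 + 2
  3 = 1·2 + 1
  2 = 2·1 + 0
gcd(61,94) = 1
Back-substitution gives: 61·(37) + 94·(-24) = 1
So 61⁻¹ ≡ 37 ≡ 37 (mod 94)
Check: 61 × 37 = 2257 ≡ 1 (mod 94) ✓

61⁻¹ ≡ 37 (mod 94)


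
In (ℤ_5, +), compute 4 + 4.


Operation: addition mod 5
4 + 4 = (a + b) mod 5 with a = 4, b = 4

4 + 4 = 3


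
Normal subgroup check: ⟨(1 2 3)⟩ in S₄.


H = ⟨(1 2 3)⟩ in S₄
(1 4)(1 2 3)(1 4)⁻¹ = (4 2 3) ∉ ⟨(1 2 3)⟩

No, not a normal subgroup


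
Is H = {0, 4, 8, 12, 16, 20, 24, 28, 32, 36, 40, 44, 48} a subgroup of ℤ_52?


Subgroup test for H = {0, 4, 8, 12, 16, 20, 24, 28, 32, 36, 40, 44, 48} in (ℤ_52, +):
(1) 0 ∈ H? Yes
(2) Closure: for all a,b ∈ H, (a+b) mod 52 ∈ H? Yes
(3) Inverses: for all a ∈ H, -a mod 52 ∈ H? Yes

Yes, H is a subgroup of ℤ_52


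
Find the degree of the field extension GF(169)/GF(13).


GF(169) = GF(13^2), so the extension degree is 2

[GF(169)/GF(13)] = 2


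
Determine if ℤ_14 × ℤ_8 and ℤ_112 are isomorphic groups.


Comparing ℤ_14 × ℤ_8 and ℤ_112:
gcd(14,8) = 2 ≠ 1. Max element order in ℤ_14×ℤ_8 is lcm(14,8) = 56 < 112, so it has no element of order 112

No, ℤ_14 × ℤ_8 ≇ ℤ_112


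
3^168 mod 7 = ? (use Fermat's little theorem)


Fermat's little theorem: if p is prime and gcd(a,p)=1, then a^(p-1) ≡ 1 (mod p)
p = 7 is prime, gcd(3,7) = 1
Reduce exponent: 168 mod 6 = 0
So 3^168 ≡ 3^0 (mod 7)
3^0 = 1

3^168 ≡ 1 (mod 7)


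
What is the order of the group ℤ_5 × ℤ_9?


|A × B| = |A| · |B|
|ℤ_5 × ℤ_9| = 5 × 9 = 45

|ℤ_5 × ℤ_9| = 45


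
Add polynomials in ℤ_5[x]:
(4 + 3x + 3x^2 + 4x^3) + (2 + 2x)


Add coefficients mod 5:
x^0: 4 + 2 = 1 (mod 5)
x^1: 3 + 2 = 0 (mod 5)
x^2: 3 + 0 = 3 (mod 5)
x^3: 4 + 0 = 4 (mod 5)
Result: 1 + 3x^2 + 4x^3

f + g = 1 + 3x^2 + 4x^3


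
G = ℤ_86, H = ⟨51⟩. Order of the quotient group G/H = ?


|⟨51⟩| = n / gcd(51, 86) = 86 / 1 = 86
H is normal (ℤ_86 is abelian).
|G/H| = |G| / |H| = 86 / 86 = 1

|G/H| = 1


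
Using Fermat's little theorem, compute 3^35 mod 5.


Fermat's little theorem: if p is prime and gcd(a,p)=1, then a^(p-1) ≡ 1 (mod p)
p = 5 is prime, gcd(3,5) = 1
Reduce exponent: 35 mod 4 = 3
So 3^35 ≡ 3^3 (mod 5)
3^3 mod 5 = 2

3^35 ≡ 2 (mod 5)


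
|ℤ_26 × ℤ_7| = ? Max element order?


|ℤ_26 × ℤ_7| = 26 × 7 = 182
Max element order = lcm(26,7) = 182
Cyclic? Yes (gcd=1)

|ℤ_26×ℤ_7| = 182, max element order = 182


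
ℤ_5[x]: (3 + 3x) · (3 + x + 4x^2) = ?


Expand and collect like terms; reduce coefficients mod 5:
x^0: 3·3 = 9 ≡ 4 (mod 5)
x^1: 3·1 + 3·3 = 12 ≡ 2 (mod 5)
x^2: 3·4 + 3·1 = 15 ≡ 0 (mod 5)
x^3: 3·4 = 12 ≡ 2 (mod 5)
Result: 4 + 2x + 2x^3

f · g = 4 + 2x + 2x^3


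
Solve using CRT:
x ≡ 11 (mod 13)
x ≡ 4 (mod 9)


m₁ = 13, m₂ = 9, gcd = 1, so CRT applies. M = m₁·m₂ = 117
Let M₁ = M/m₁ = 9, M₂ = M/m₂ = 13
Find y₁ ≡ M₁⁻¹ (mod m₁): 9⁻¹ ≡ 3 (mod 13)
Find y₂ ≡ M₂⁻¹ (mod m₂): 13⁻¹ ≡ 7 (mod 9)
x = a₁·M₁·y₁ + a₂·M₂·y₂ = 11·9·3 + 4·13·7 = 661
Reduce mod 117: x ≡ 76
Check: 76 mod 13 = 11 ✓, 76 mod 9 = 4 ✓

x ≡ 76 (mod 117)


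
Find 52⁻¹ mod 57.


Use the extended Euclidean algorithm to write 1 = 52·s + 57·t; then s mod 57 is the inverse.
Euclidean algorithm:
  52 = 0·57 + 52
  57 = 1·52 + 5
  52 = 10·5 + 2
  5 = 2·2 + 1
  2 = 2·1 + 0
gcd(52,57) = 1
Back-substitution gives: 52·(-23) + 57·(21) = 1
So 52⁻¹ ≡ -23 ≡ 34 (mod 57)
Check: 52 × 34 = 1768 ≡ 1 (mod 57) ✓

52⁻¹ ≡ 34 (mod 57)


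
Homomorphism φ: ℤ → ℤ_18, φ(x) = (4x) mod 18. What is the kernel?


Kernel = preimage of identity
ker(φ) = {x ∈ ℤ : 4x ≡ 0 (mod 18)}. gcd(4,18) = 2, so 4x ≡ 0 (mod 18) ⟺ x ≡ 0 (mod 18/2 = 9). Hence ker(φ) = 9ℤ

ker(φ) = 9ℤ


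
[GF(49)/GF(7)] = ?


GF(49) = GF(7^2), so the extension degree is 2

[GF(49)/GF(7)] = 2


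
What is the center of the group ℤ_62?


Z(G) = {g ∈ G | gx = xg for all x ∈ G}
ℤ_62 is abelian, so Z(G) = G

Z(ℤ_62) = ℤ_62


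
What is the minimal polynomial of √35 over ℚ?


√35 satisfies x² - 35 = 0, irreducible over ℚ since 35 is squarefree

Minimal polynomial: x² - 35


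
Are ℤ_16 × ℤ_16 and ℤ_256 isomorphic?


Comparing ℤ_16 × ℤ_16 and ℤ_256:
gcd(16,16) = 16 ≠ 1. Max element order in ℤ_16×ℤ_16 is lcm(16,16) = 16 < 256, so it has no element of order 256

No, ℤ_16 × ℤ_16 ≇ ℤ_256


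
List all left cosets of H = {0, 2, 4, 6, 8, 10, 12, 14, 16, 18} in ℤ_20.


H = {0, 2, 4, 6, 8, 10, 12, 14, 16, 18}, |H| = 10
Number of cosets = |G|/|H| = 20/10 = 2
0 + H = {0, 2, 4, 6, 8, 10, 12, 14, 16, 18}
1 + H = {1, 3, 5, 7, 9, 11, 13, 15, 17, 19}

Cosets: 0+H={0,2,4,6,8,10,12,14,16,18}; 1+H={1,3,5,7,9,11,13,15,17,19}


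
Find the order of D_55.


|D_n| = 2n (n rotations and n reflections)
|D_55| = 2×55 = 110

|D_55| = 110


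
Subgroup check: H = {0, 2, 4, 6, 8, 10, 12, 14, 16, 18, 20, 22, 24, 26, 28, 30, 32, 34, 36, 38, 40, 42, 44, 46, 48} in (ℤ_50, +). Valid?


Subgroup test for H = {0, 2, 4, 6, 8, 10, 12, 14, 16, 18, 20, 22, 24, 26, 28, 30, 32, 34, 36, 38, 40, 42, 44, 46, 48} in (ℤ_50, +):
(1) 0 ∈ H? Yes
(2) Closure: for all a,b ∈ H, (a+b) mod 50 ∈ H? Yes
(3) Inverses: for all a ∈ H, -a mod 50 ∈ H? Yes

Yes, H is a subgroup of ℤ_50


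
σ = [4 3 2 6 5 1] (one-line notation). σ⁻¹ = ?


To find σ⁻¹, swap domain and range:
σ(1) = 4 → σ⁻¹(4) = 1
σ(2) = 3 → σ⁻¹(3) = 2
σ(3) = 2 → σ⁻¹(2) = 3
σ(4) = 6 → σ⁻¹(6) = 4
σ(5) = 5 → σ⁻¹(5) = 5
σ(6) = 1 → σ⁻¹(1) = 6

σ⁻¹ = [6 3 2 1 5 4]


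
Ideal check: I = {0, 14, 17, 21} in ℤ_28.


Check ideal conditions for I = {0, 14, 17, 21} in ℤ_28:
(1) I is an additive subgroup? No
(2) For r ∈ ℤ_28 and a ∈ I: r·a ∈ I? No  [counterexample: r=2, a=17, r·a mod 28 = 6 ∉ I]

No, I is not an ideal of ℤ_28


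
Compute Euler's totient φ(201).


Factor n: 201 = 3 × 67
φ(n) = n · ∏(1 - 1/p) over distinct primes p | n
φ(201) = 201 · (1 - 1/3) · (1 - 1/67) = 132

φ(201) = 132


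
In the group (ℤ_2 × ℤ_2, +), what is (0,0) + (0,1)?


Operation: componentwise addition mod (2, 2)
(0,0) + (0,1) = ((a₁+b₁) mod 2, (a₂+b₂) mod 2) with a = (0,0), b = (0,1)

(0,0) + (0,1) = (0,1)


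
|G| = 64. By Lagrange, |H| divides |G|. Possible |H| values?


Lagrange's theorem: |H| divides |G|
|G| = 64
Divisors of 64: 1, 2, 4, 8, 16, 32, 64

Possible subgroup orders: {1, 2, 4, 8, 16, 32, 64}


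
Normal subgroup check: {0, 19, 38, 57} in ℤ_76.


H = {0, 19, 38, 57} in ℤ_76
ℤ_76 is abelian; every subgroup of an abelian group is normal

Yes, normal subgroup


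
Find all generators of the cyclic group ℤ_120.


g generates ℤ_n iff gcd(g,n) = 1
Prime factors of 120: 2, 3, 5
Generators are g ∈ {1,...,119} not divisible by any of these primes.
Generators: {1, 7, 11, 13, 17, 19, 23, 29, 31, 37, 41, 43, 47, 49, 53, 59, 61, 67, 71, 73, 77, 79, 83, 89, 91, 97, 101, 103, 107, 109, 113, 119}
Number of generators = φ(120) = 32

Generators of ℤ_120 = {1, 7, 11, 13, 17, 19, 23, 29, 31, 37, 41, 43, 47, 49, 53, 59, 61, 67, 71, 73, 77, 79, 83, 89, 91, 97, 101, 103, 107, 109, 113, 119}


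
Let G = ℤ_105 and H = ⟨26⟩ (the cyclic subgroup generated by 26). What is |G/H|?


|⟨26⟩| = n / gcd(26, 105) = 105 / 1 = 105
H is normal (ℤ_105 is abelian).
|G/H| = |G| / |H| = 105 / 105 = 1

|G/H| = 1


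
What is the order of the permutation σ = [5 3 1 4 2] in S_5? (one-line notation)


Cycle decomposition: (1 5 2 3)
Cycle lengths: 4
Order = lcm(4) = 4

ord(σ) = 4


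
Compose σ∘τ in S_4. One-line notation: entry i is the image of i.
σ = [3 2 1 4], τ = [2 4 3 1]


σ∘τ: apply τ first, then σ
1 →τ 2 →σ 2
2 →τ 4 →σ 4
3 →τ 3 →σ 1
4 →τ 1 →σ 3

σ∘τ = [2 4 1 3]


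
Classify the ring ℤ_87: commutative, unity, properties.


ℤ_87 is a commutative ring with unity 1; 87 = 3×29 is composite, so 3·29 ≡ 0 gives zero divisors (not an integral domain)
Commutative: Yes
Integral domain: No
Has unity: Yes

ℤ_87: Commutative=Yes, Unity=Yes


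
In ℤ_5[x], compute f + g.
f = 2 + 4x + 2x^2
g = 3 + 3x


Add coefficients mod 5:
x^0: 2 + 3 = 0 (mod 5)
x^1: 4 + 3 = 2 (mod 5)
x^2: 2 + 0 = 2 (mod 5)
Result: 2x + 2x^2

f + g = 2x + 2x^2


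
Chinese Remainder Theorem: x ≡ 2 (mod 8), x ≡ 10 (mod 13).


m₁ = 8, m₂ = 13, gcd = 1, so CRT applies. M = m₁·m₂ = 104
Let M₁ = M/m₁ = 13, M₂ = M/m₂ = 8
Find y₁ ≡ M₁⁻¹ (mod m₁): 13⁻¹ ≡ 5 (mod 8)
Find y₂ ≡ M₂⁻¹ (mod m₂): 8⁻¹ ≡ 5 (mod 13)
x = a₁·M₁·y₁ + a₂·M₂·y₂ = 2·13·5 + 10·8·5 = 530
Reduce mod 104: x ≡ 10
Check: 10 mod 8 = 2 ✓, 10 mod 13 = 10 ✓

x ≡ 10 (mod 104)


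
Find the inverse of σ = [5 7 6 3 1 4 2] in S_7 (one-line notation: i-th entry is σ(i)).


To find σ⁻¹, swap domain and range:
σ(1) = 5 → σ⁻¹(5) = 1
σ(2) = 7 → σ⁻¹(7) = 2
σ(3) = 6 → σ⁻¹(6) = 3
σ(4) = 3 → σ⁻¹(3) = 4
σ(5) = 1 → σ⁻¹(1) = 5
σ(6) = 4 → σ⁻¹(4) = 6
σ(7) = 2 → σ⁻¹(2) = 7

σ⁻¹ = [5 7 4 6 1 3 2]


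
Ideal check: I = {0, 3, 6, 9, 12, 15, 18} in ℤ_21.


Check ideal conditions for I = {0, 3, 6, 9, 12, 15, 18} in ℤ_21:
(1) I is an additive subgroup? Yes
(2) For r ∈ ℤ_21 and a ∈ I: r·a ∈ I? Yes

Yes, I is an ideal of ℤ_21


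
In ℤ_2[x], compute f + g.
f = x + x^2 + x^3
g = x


Add coefficients mod 2:
x^0: 0 + 0 = 0 (mod 2)
x^1: 1 + 1 = 0 (mod 2)
x^2: 1 + 0 = 1 (mod 2)
x^3: 1 + 0 = 1 (mod 2)
Result: x^2 + x^3

f + g = x^2 + x^3


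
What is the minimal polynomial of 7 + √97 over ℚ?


Let α = 7 + √97. Then α - 7 = √97, so (α - 7)² = 97, giving α² - 14α - 48 = 0. Degree 2 and α ∉ ℚ, so this is the minimal polynomial.

Minimal polynomial: x² - 14x - 48


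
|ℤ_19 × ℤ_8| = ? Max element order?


|ℤ_19 × ℤ_8| = 19 × 8 = 152
Max element order = lcm(19,8) = 152
Cyclic? Yes (gcd=1)

|ℤ_19×ℤ_8| = 152, max element order = 152


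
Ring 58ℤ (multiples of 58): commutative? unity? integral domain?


58ℤ is a commutative ring under +,× but has no multiplicative identity (1 ∉ 58ℤ); it has no zero divisors, but without unity it is not an integral domain
Commutative: Yes
Integral domain: No
Has unity: No

58ℤ (multiples of 58): Commutative=Yes, Unity=No


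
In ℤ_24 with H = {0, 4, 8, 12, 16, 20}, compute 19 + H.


19 + H = {19 + h (mod 24) : h ∈ H}
19+0=19, 19+4=23, 19+8=3, 19+12=7, 19+16=11, 19+20=15
19 + H = {3, 7, 11, 15, 19, 23} = 3 + H

19 + H = {3, 7, 11, 15, 19, 23}


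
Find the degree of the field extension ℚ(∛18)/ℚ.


∛18 has minimal polynomial x³ - 18 (irreducible over ℚ since 18 is not a perfect cube)

[ℚ(∛18)/ℚ] = 3


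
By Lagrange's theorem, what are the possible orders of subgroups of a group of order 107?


Lagrange's theorem: |H| divides |G|
|G| = 107
Divisors of 107: 1, 107

Possible subgroup orders: {1, 107}


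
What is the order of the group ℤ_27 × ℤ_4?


|A × B| = |A| · |B|
|ℤ_27 × ℤ_4| = 27 × 4 = 108

|ℤ_27 × ℤ_4| = 108


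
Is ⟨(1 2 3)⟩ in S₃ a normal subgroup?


H = ⟨(1 2 3)⟩ in S₃
⟨(1 2 3)⟩ has order 3 and index 2 in S₃; index-2 subgroups are normal

Yes, normal subgroup


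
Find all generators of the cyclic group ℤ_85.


g generates ℤ_n iff gcd(g,n) = 1
Prime factors of 85: 5, 17
Generators are g ∈ {1,...,84} not divisible by any of these primes.
Generators: {1, 2, 3, 4, 6, 7, 8, 9, 11, 12, 13, 14, 16, 18, 19, 21, 22, 23, 24, 26, 27, 28, 29, 31, 32, 33, 36, 37, 38, 39, 41, 42, 43, 44, 46, 47, 48, 49, 52, 53, 54, 56, 57, 58, 59, 61, 62, 63, 64, 66, 67, 69, 71, 72, 73, 74, 76, 77, 78, 79, 81, 82, 83, 84}
Number of generators = φ(85) = 64

Generators of ℤ_85 = {1, 2, 3, 4, 6, 7, 8, 9, 11, 12, 13, 14, 16, 18, 19, 21, 22, 23, 24, 26, 27, 28, 29, 31, 32, 33, 36, 37, 38, 39, 41, 42, 43, 44, 46, 47, 48, 49, 52, 53, 54, 56, 57, 58, 59, 61, 62, 63, 64, 66, 67, 69, 71, 72, 73, 74, 76, 77, 78, 79, 81, 82, 83, 84}


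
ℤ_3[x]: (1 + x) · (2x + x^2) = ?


Expand and collect like terms; reduce coefficients mod 3:
x^0: 1·0 = 0 ≡ 0 (mod 3)
x^1: 1·2 + 1·0 = 2 ≡ 2 (mod 3)
x^2: 1·1 + 1·2 = 3 ≡ 0 (mod 3)
x^3: 1·1 = 1 ≡ 1 (mod 3)
Result: 2x + x^3

f · g = 2x + x^3


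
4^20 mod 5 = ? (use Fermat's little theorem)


Fermat's little theorem: if p is prime and gcd(a,p)=1, then a^(p-1) ≡ 1 (mod p)
p = 5 is prime, gcd(4,5) = 1
Reduce exponent: 20 mod 4 = 0
So 4^20 ≡ 4^0 (mod 5)
4^0 = 1

4^20 ≡ 1 (mod 5)


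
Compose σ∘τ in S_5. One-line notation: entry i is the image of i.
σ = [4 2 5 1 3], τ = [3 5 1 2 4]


σ∘τ: apply τ first, then σ
1 →τ 3 →σ 5
2 →τ 5 →σ 3
3 →τ 1 →σ 4
4 →τ 2 →σ 2
5 →τ 4 →σ 1

σ∘τ = [5 3 4 2 1]


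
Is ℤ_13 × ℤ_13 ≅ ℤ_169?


Comparing ℤ_13 × ℤ_13 and ℤ_169:
gcd(13,13) = 13 ≠ 1. Max element order in ℤ_13×ℤ_13 is lcm(13,13) = 13 < 169, so it has no element of order 169

No, ℤ_13 × ℤ_13 ≇ ℤ_169


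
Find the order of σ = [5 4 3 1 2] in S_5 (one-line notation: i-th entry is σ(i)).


Cycle decomposition: (1 5 2 4)
Cycle lengths: 4
Order = lcm(4) = 4

ord(σ) = 4


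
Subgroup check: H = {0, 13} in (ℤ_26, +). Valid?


Subgroup test for H = {0, 13} in (ℤ_26, +):
(1) 0 ∈ H? Yes
(2) Closure: for all a,b ∈ H, (a+b) mod 26 ∈ H? Yes
(3) Inverses: for all a ∈ H, -a mod 26 ∈ H? Yes

Yes, H is a subgroup of ℤ_26


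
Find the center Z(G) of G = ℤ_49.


Z(G) = {g ∈ G | gx = xg for all x ∈ G}
ℤ_49 is abelian, so Z(G) = G

Z(ℤ_49) = ℤ_49


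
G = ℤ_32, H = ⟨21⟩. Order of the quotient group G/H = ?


|⟨21⟩| = n / gcd(21, 32) = 32 / 1 = 32
H is normal (ℤ_32 is abelian).
|G/H| = |G| / |H| = 32 / 32 = 1

|G/H| = 1


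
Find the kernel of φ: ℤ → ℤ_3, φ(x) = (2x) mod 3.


Kernel = preimage of identity
ker(φ) = {x ∈ ℤ : 2x ≡ 0 (mod 3)}. gcd(2,3) = 1, so 2x ≡ 0 (mod 3) ⟺ x ≡ 0 (mod 3/1 = 3). Hence ker(φ) = 3ℤ

ker(φ) = 3ℤ


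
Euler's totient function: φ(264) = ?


Factor n: 264 = 2^3 × 3 × 11
φ(n) = n · ∏(1 - 1/p) over distinct primes p | n
φ(264) = 264 · (1 - 1/2) · (1 - 1/3) · (1 - 1/11) = 80

φ(264) = 80


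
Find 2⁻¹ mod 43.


Use the extended Euclidean algorithm to write 1 = 2·s + 43·t; then s mod 43 is the inverse.
Euclidean algorithm:
  2 = 0·43 + 2
  43 = 21·2 + 1
  2 = 2·1 + 0
gcd(2,43) = 1
Back-substitution gives: 2·(-21) + 43·(1) = 1
So 2⁻¹ ≡ -21 ≡ 22 (mod 43)
Check: 2 × 22 = 44 ≡ 1 (mod 43) ✓

2⁻¹ ≡ 22 (mod 43)


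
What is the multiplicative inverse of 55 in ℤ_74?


Use the extended Euclidean algorithm to write 1 = 55·s + 74·t; then s mod 74 is the inverse.
Euclidean algorithm:
  55 = 0·74 + 55
  74 = 1·55 + 19
  55 = 2·19 + 17
  19 = 1·17 + 2
  17 = 8·2 + 1
  2 = 2·1 + 0
gcd(55,74) = 1
Back-substitution gives: 55·(35) + 74·(-26) = 1
So 55⁻¹ ≡ 35 ≡ 35 (mod 74)
Check: 55 × 35 = 1925 ≡ 1 (mod 74) ✓

55⁻¹ ≡ 35 (mod 74)


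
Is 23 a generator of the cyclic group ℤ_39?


g generates ℤ_n iff gcd(g, n) = 1
gcd(23, 39) = 1
Since gcd = 1, 23 is a generator.

Yes, 23 generates ℤ_39


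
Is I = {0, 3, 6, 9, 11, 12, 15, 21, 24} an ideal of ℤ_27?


Check ideal conditions for I = {0, 3, 6, 9, 11, 12, 15, 21, 24} in ℤ_27:
(1) I is an additive subgroup? No
(2) For r ∈ ℤ_27 and a ∈ I: r·a ∈ I? No  [counterexample: r=2, a=9, r·a mod 27 = 18 ∉ I]

No, I is not an ideal of ℤ_27


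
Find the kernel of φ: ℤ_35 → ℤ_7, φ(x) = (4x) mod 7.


Kernel = preimage of identity
ker(φ) = {x ∈ ℤ_35 : 4x ≡ 0 (mod 7)}. Since 7 | 35, φ is well-defined. The kernel is the cyclic subgroup ⟨7⟩ of ℤ_35 (order 5), i.e. {0, 7, 14, 21, 28}

ker(φ) = {0, 7, 14, 21, 28}


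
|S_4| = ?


|S_n| = n! (number of permutations of n symbols)
|S_4| = 4! = 24

|S_4| = 24


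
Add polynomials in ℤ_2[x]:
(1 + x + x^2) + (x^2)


Add coefficients mod 2:
x^0: 1 + 0 = 1 (mod 2)
x^1: 1 + 0 = 1 (mod 2)
x^2: 1 + 1 = 0 (mod 2)
Result: 1 + x

f + g = 1 + x


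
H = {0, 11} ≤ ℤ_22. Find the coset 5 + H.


5 + H = {5 + h (mod 22) : h ∈ H}
5+0=5, 5+11=16

5 + H = {5, 16}


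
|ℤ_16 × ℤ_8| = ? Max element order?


|ℤ_16 × ℤ_8| = 16 × 8 = 128
Max element order = lcm(16,8) = 16
Cyclic? No (gcd=8)

|ℤ_16×ℤ_8| = 128, max element order = 16


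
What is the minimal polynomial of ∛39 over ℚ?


∛39 satisfies x³ - 39 = 0, irreducible over ℚ (no rational root; 39 is not a perfect cube)

Minimal polynomial: x³ - 39


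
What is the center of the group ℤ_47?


Z(G) = {g ∈ G | gx = xg for all x ∈ G}
ℤ_47 is abelian, so Z(G) = G

Z(ℤ_47) = ℤ_47


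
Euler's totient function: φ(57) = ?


Factor n: 57 = 3 × 19
φ(n) = n · ∏(1 - 1/p) over distinct primes p | n
φ(57) = 57 · (1 - 1/3) · (1 - 1/19) = 36

φ(57) = 36


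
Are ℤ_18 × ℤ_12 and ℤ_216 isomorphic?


Comparing ℤ_18 × ℤ_12 and ℤ_216:
gcd(18,12) = 6 ≠ 1. Max element order in ℤ_18×ℤ_12 is lcm(18,12) = 36 < 216, so it has no element of order 216

No, ℤ_18 × ℤ_12 ≇ ℤ_216


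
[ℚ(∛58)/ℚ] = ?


∛58 has minimal polynomial x³ - 58 (irreducible over ℚ since 58 is not a perfect cube)

[ℚ(∛58)/ℚ] = 3


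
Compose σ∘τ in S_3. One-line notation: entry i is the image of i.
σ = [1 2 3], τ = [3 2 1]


σ∘τ: apply τ first, then σ
1 →τ 3 →σ 3
2 →τ 2 →σ 2
3 →τ 1 →σ 1

σ∘τ = [3 2 1]


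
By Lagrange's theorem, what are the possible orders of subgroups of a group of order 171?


Lagrange's theorem: |H| divides |G|
|G| = 171
Divisors of 171: 1, 3, 9, 19, 57, 171

Possible subgroup orders: {1, 3, 9, 19, 57, 171}


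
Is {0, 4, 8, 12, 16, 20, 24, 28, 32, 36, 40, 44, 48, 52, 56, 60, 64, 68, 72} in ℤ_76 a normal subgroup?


H = {0, 4, 8, 12, 16, 20, 24, 28, 32, 36, 40, 44, 48, 52, 56, 60, 64, 68, 72} in ℤ_76
ℤ_76 is abelian; every subgroup of an abelian group is normal

Yes, normal subgroup


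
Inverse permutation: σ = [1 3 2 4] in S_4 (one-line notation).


To find σ⁻¹, swap domain and range:
σ(1) = 1 → σ⁻¹(1) = 1
σ(2) = 3 → σ⁻¹(3) = 2
σ(3) = 2 → σ⁻¹(2) = 3
σ(4) = 4 → σ⁻¹(4) = 4

σ⁻¹ = [1 3 2 4]


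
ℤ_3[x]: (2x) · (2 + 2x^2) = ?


Expand and collect like terms; reduce coefficients mod 3:
x^0: 0·2 = 0 ≡ 0 (mod 3)
x^1: 0·0 + 2·2 = 4 ≡ 1 (mod 3)
x^2: 0·2 + 2·0 = 0 ≡ 0 (mod 3)
x^3: 2·2 = 4 ≡ 1 (mod 3)
Result: x + x^3

f · g = x + x^3


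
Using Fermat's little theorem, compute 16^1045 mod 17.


Fermat's little theorem: if p is prime and gcd(a,p)=1, then a^(p-1) ≡ 1 (mod p)
p = 17 is prime, gcd(16,17) = 1
Reduce exponent: 1045 mod 16 = 5
So 16^1045 ≡ 16^5 (mod 17)
16^5 mod 17 = 16

16^1045 ≡ 16 (mod 17)


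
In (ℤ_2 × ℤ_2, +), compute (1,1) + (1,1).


Operation: componentwise addition mod (2, 2)
(1,1) + (1,1) = ((a₁+b₁) mod 2, (a₂+b₂) mod 2) with a = (1,1), b = (1,1)

(1,1) + (1,1) = (0,0)


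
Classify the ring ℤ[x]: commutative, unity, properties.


Polynomial ring over ℤ (an integral domain) is a commutative integral domain with unity 1
Commutative: Yes
Integral domain: Yes
Has unity: Yes

ℤ[x]: Commutative=Yes, Unity=Yes


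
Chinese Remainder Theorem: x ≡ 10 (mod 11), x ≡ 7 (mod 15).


m₁ = 11, m₂ = 15, gcd = 1, so CRT applies. M = m₁·m₂ = 165
Let M₁ = M/m₁ = 15, M₂ = M/m₂ = 11
Find y₁ ≡ M₁⁻¹ (mod m₁): 15⁻¹ ≡ 3 (mod 11)
Find y₂ ≡ M₂⁻¹ (mod m₂): 11⁻¹ ≡ 11 (mod 15)
x = a₁·M₁·y₁ + a₂·M₂·y₂ = 10·15·3 + 7·11·11 = 1297
Reduce mod 165: x ≡ 142
Check: 142 mod 11 = 10 ✓, 142 mod 15 = 7 ✓

x ≡ 142 (mod 165)


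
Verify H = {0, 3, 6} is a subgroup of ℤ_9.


Subgroup test for H = {0, 3, 6} in (ℤ_9, +):
(1) 0 ∈ H? Yes
(2) Closure: for all a,b ∈ H, (a+b) mod 9 ∈ H? Yes
(3) Inverses: for all a ∈ H, -a mod 9 ∈ H? Yes

Yes, H is a subgroup of ℤ_9


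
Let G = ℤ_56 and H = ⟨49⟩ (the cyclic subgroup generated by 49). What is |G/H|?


|⟨49⟩| = n / gcd(49, 56) = 56 / 7 = 8
H is normal (ℤ_56 is abelian).
|G/H| = |G| / |H| = 56 / 8 = 7

|G/H| = 7


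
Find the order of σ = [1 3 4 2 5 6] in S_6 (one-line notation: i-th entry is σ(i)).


Cycle decomposition: (2 3 4)
Cycle lengths: 3
Order = lcm(3) = 3

ord(σ) = 3


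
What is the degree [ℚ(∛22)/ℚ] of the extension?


∛22 has minimal polynomial x³ - 22 (irreducible over ℚ since 22 is not a perfect cube)

[ℚ(∛22)/ℚ] = 3


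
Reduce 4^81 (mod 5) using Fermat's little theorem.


Fermat's little theorem: if p is prime and gcd(a,p)=1, then a^(p-1) ≡ 1 (mod p)
p = 5 is prime, gcd(4,5) = 1
Reduce exponent: 81 mod 4 = 1
So 4^81 ≡ 4^1 (mod 5)
4^1 mod 5 = 4

4^81 ≡ 4 (mod 5)


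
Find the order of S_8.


|S_n| = n! (number of permutations of n symbols)
|S_8| = 8! = 40320

|S_8| = 40320


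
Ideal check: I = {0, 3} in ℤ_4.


Check ideal conditions for I = {0, 3} in ℤ_4:
(1) I is an additive subgroup? No
(2) For r ∈ ℤ_4 and a ∈ I: r·a ∈ I? No  [counterexample: r=2, a=3, r·a mod 4 = 2 ∉ I]

No, I is not an ideal of ℤ_4


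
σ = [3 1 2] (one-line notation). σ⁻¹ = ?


To find σ⁻¹, swap domain and range:
σ(1) = 3 → σ⁻¹(3) = 1
σ(2) = 1 → σ⁻¹(1) = 2
σ(3) = 2 → σ⁻¹(2) = 3

σ⁻¹ = [2 3 1]


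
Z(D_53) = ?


Z(G) = {g ∈ G | gx = xg for all x ∈ G}
For odd n, Z(D_n) = {e}: no nontrivial rotation commutes with all reflections

Z(D_53) = {e}


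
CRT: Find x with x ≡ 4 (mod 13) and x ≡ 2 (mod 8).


m₁ = 13, m₂ = 8, gcd = 1, so CRT applies. M = m₁·m₂ = 104
Let M₁ = M/m₁ = 8, M₂ = M/m₂ = 13
Find y₁ ≡ M₁⁻¹ (mod m₁): 8⁻¹ ≡ 5 (mod 13)
Find y₂ ≡ M₂⁻¹ (mod m₂): 13⁻¹ ≡ 5 (mod 8)
x = a₁·M₁·y₁ + a₂·M₂·y₂ = 4·8·5 + 2·13·5 = 290
Reduce mod 104: x ≡ 82
Check: 82 mod 13 = 4 ✓, 82 mod 8 = 2 ✓

x ≡ 82 (mod 104)


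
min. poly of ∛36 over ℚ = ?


∛36 satisfies x³ - 36 = 0, irreducible over ℚ (no rational root; 36 is not a perfect cube)

Minimal polynomial: x³ - 36


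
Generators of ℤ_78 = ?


g generates ℤ_n iff gcd(g,n) = 1
Prime factors of 78: 2, 3, 13
Generators are g ∈ {1,...,77} not divisible by any of these primes.
Generators: {1, 5, 7, 11, 17, 19, 23, 25, 29, 31, 35, 37, 41, 43, 47, 49, 53, 55, 59, 61, 67, 71, 73, 77}
Number of generators = φ(78) = 24

Generators of ℤ_78 = {1, 5, 7, 11, 17, 19, 23, 25, 29, 31, 35, 37, 41, 43, 47, 49, 53, 55, 59, 61, 67, 71, 73, 77}


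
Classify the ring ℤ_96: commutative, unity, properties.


ℤ_96 is a commutative ring with unity 1; 96 = 2×48 is composite, so 2·48 ≡ 0 gives zero divisors (not an integral domain)
Commutative: Yes
Integral domain: No
Has unity: Yes

ℤ_96: Commutative=Yes, Unity=Yes


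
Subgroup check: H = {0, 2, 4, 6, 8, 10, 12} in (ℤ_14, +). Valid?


Subgroup test for H = {0, 2, 4, 6, 8, 10, 12} in (ℤ_14, +):
(1) 0 ∈ H? Yes
(2) Closure: for all a,b ∈ H, (a+b) mod 14 ∈ H? Yes
(3) Inverses: for all a ∈ H, -a mod 14 ∈ H? Yes

Yes, H is a subgroup of ℤ_14


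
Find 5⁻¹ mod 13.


Use the extended Euclidean algorithm to write 1 = 5·s + 13·t; then s mod 13 is the inverse.
Euclidean algorithm:
  5 = 0·13 + 5
  13 = 2·5 + 3
  5 = 1·3 + 2
  3 = 1·2 + 1
  2 = 2·1 + 0
gcd(5,13) = 1
Back-substitution gives: 5·(-5) + 13·(2) = 1
So 5⁻¹ ≡ -5 ≡ 8 (mod 13)
Check: 5 × 8 = 40 ≡ 1 (mod 13) ✓

5⁻¹ ≡ 8 (mod 13)


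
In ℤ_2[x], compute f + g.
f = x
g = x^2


Add coefficients mod 2:
x^0: 0 + 0 = 0 (mod 2)
x^1: 1 + 0 = 1 (mod 2)
x^2: 0 + 1 = 1 (mod 2)
Result: x + x^2

f + g = x + x^2


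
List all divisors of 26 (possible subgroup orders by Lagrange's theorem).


Lagrange's theorem: |H| divides |G|
|G| = 26
Divisors of 26: 1, 2, 13, 26

Possible subgroup orders: {1, 2, 13, 26}


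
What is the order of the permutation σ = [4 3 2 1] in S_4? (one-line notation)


Cycle decomposition: (1 4) (2 3)
Cycle lengths: 2, 2
Order = lcm(2, 2) = 2

ord(σ) = 2


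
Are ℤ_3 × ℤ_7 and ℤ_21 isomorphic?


Comparing ℤ_3 × ℤ_7 and ℤ_21:
gcd(3,7) = 1, so ℤ_3 × ℤ_7 ≅ ℤ_21 (CRT)

Yes, ℤ_3 × ℤ_7 ≅ ℤ_21


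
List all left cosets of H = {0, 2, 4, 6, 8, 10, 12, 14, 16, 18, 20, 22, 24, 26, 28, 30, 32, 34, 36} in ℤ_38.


H = {0, 2, 4, 6, 8, 10, 12, 14, 16, 18, 20, 22, 24, 26, 28, 30, 32, 34, 36}, |H| = 19
Number of cosets = |G|/|H| = 38/19 = 2
0 + H = {0, 2, 4, 6, 8, 10, 12, 14, 16, 18, 20, 22, 24, 26, 28, 30, 32, 34, 36}
1 + H = {1, 3, 5, 7, 9, 11, 13, 15, 17, 19, 21, 23, 25, 27, 29, 31, 33, 35, 37}

Cosets: 0+H={0,2,4,6,8,10,12,14,16,18,20,22,24,26,28,30,32,34,36}; 1+H={1,3,5,7,9,11,13,15,17,19,21,23,25,27,29,31,33,35,37}


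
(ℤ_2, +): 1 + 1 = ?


Operation: addition mod 2
1 + 1 = (a + b) mod 2 with a = 1, b = 1

1 + 1 = 0


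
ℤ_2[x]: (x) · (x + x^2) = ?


Expand and collect like terms; reduce coefficients mod 2:
x^0: 0·0 = 0 ≡ 0 (mod 2)
x^1: 0·1 + 1·0 = 0 ≡ 0 (mod 2)
x^2: 0·1 + 1·1 = 1 ≡ 1 (mod 2)
x^3: 1·1 = 1 ≡ 1 (mod 2)
Result: x^2 + x^3

f · g = x^2 + x^3


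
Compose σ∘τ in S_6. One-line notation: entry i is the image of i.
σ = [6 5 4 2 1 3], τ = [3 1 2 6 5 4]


σ∘τ: apply τ first, then σ
1 →τ 3 →σ 4
2 →τ 1 →σ 6
3 →τ 2 →σ 5
4 →τ 6 →σ 3
5 →τ 5 →σ 1
6 →τ 4 →σ 2

σ∘τ = [4 6 5 3 1 2]


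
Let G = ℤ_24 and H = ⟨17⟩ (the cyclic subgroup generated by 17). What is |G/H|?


|⟨17⟩| = n / gcd(17, 24) = 24 / 1 = 24
H is normal (ℤ_24 is abelian).
|G/H| = |G| / |H| = 24 / 24 = 1

|G/H| = 1


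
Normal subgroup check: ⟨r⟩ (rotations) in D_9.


H = ⟨r⟩ (rotations) in D_9
The rotation subgroup ⟨r⟩ has index 2 in D_9, so it is normal

Yes, normal subgroup


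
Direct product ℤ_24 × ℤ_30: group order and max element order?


|ℤ_24 × ℤ_30| = 24 × 30 = 720
Max element order = lcm(24,30) = 120
Cyclic? No (gcd=6)

|ℤ_24×ℤ_30| = 720, max element order = 120


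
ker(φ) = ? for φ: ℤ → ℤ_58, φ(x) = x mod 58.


Kernel = preimage of identity
ker(φ) = {x ∈ ℤ : x ≡ 0 (mod 58)} = 58ℤ = {0, ±58, ±116, ...}

ker(φ) = 58ℤ


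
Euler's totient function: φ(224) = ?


Factor n: 224 = 2^5 × 7
φ(n) = n · ∏(1 - 1/p) over distinct primes p | n
φ(224) = 224 · (1 - 1/2) · (1 - 1/7) = 96

φ(224) = 96


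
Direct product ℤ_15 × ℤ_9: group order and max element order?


|ℤ_15 × ℤ_9| = 15 × 9 = 135
Max element order = lcm(15,9) = 45
Cyclic? No (gcd=3)

|ℤ_15×ℤ_9| = 135, max element order = 45


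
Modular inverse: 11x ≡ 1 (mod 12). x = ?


Use the extended Euclidean algorithm to write 1 = 11·s + 12·t; then s mod 12 is the inverse.
Euclidean algorithm:
  11 = 0·12 + 11
  12 = 1·11 + 1
  11 = 11·1 + 0
gcd(11,12) = 1
Back-substitution gives: 11·(-1) + 12·(1) = 1
So 11⁻¹ ≡ -1 ≡ 11 (mod 12)
Check: 11 × 11 = 121 ≡ 1 (mod 12) ✓

11⁻¹ ≡ 11 (mod 12)


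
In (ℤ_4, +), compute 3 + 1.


Operation: addition mod 4
3 + 1 = (a + b) mod 4 with a = 3, b = 1

3 + 1 = 0


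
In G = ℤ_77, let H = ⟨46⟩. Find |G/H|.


|⟨46⟩| = n / gcd(46, 77) = 77 / 1 = 77
H is normal (ℤ_77 is abelian).
|G/H| = |G| / |H| = 77 / 77 = 1

|G/H| = 1


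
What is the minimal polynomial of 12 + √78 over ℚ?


Let α = 12 + √78. Then α - 12 = √78, so (α - 12)² = 78, giving α² - 24α + 66 = 0. Degree 2 and α ∉ ℚ, so this is the minimal polynomial.

Minimal polynomial: x² - 24x + 66


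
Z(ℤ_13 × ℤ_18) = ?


Z(G) = {g ∈ G | gx = xg for all x ∈ G}
Direct product of abelian groups is abelian, so Z(G) = G

Z(ℤ_13 × ℤ_18) = ℤ_13 × ℤ_18


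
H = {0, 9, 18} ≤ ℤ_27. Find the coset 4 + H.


4 + H = {4 + h (mod 27) : h ∈ H}
4+0=4, 4+9=13, 4+18=22

4 + H = {4, 13, 22}


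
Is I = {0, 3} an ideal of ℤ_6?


Check ideal conditions for I = {0, 3} in ℤ_6:
(1) I is an additive subgroup? Yes
(2) For r ∈ ℤ_6 and a ∈ I: r·a ∈ I? Yes

Yes, I is an ideal of ℤ_6


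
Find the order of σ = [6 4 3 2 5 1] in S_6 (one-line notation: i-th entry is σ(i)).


Cycle decomposition: (1 6) (2 4)
Cycle lengths: 2, 2
Order = lcm(2, 2) = 2

ord(σ) = 2


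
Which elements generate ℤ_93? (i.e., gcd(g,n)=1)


g generates ℤ_n iff gcd(g,n) = 1
Prime factors of 93: 3, 31
Generators are g ∈ {1,...,92} not divisible by any of these primes.
Generators: {1, 2, 4, 5, 7, 8, 10, 11, 13, 14, 16, 17, 19, 20, 22, 23, 25, 26, 28, 29, 32, 34, 35, 37, 38, 40, 41, 43, 44, 46, 47, 49, 50, 52, 53, 55, 56, 58, 59, 61, 64, 65, 67, 68, 70, 71, 73, 74, 76, 77, 79, 80, 82, 83, 85, 86, 88, 89, 91, 92}
Number of generators = φ(93) = 60

Generators of ℤ_93 = {1, 2, 4, 5, 7, 8, 10, 11, 13, 14, 16, 17, 19, 20, 22, 23, 25, 26, 28, 29, 32, 34, 35, 37, 38, 40, 41, 43, 44, 46, 47, 49, 50, 52, 53, 55, 56, 58, 59, 61, 64, 65, 67, 68, 70, 71, 73, 74, 76, 77, 79, 80, 82, 83, 85, 86, 88, 89, 91, 92}


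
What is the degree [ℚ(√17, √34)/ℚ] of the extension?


[ℚ(√17,√34):ℚ] = [ℚ(√17,√34):ℚ(√17)]·[ℚ(√17):ℚ] = 2·2 = 4

[ℚ(√17, √34)/ℚ] = 4


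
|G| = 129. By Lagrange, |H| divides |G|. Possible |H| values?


Lagrange's theorem: |H| divides |G|
|G| = 129
Divisors of 129: 1, 3, 43, 129

Possible subgroup orders: {1, 3, 43, 129}


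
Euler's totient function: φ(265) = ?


Factor n: 265 = 5 × 53
φ(n) = n · ∏(1 - 1/p) over distinct primes p | n
φ(265) = 265 · (1 - 1/5) · (1 - 1/53) = 208

φ(265) = 208


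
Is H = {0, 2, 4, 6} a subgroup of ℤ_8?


Subgroup test for H = {0, 2, 4, 6} in (ℤ_8, +):
(1) 0 ∈ H? Yes
(2) Closure: for all a,b ∈ H, (a+b) mod 8 ∈ H? Yes
(3) Inverses: for all a ∈ H, -a mod 8 ∈ H? Yes

Yes, H is a subgroup of ℤ_8


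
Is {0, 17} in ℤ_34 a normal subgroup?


H = {0, 17} in ℤ_34
ℤ_34 is abelian; every subgroup of an abelian group is normal

Yes, normal subgroup


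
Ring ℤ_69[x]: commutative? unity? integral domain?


ℤ_69 has zero divisors (3·23 ≡ 0), and these lift to constant zero divisors in ℤ_69[x]; so not an integral domain
Commutative: Yes
Integral domain: No
Has unity: Yes

ℤ_69[x]: Commutative=Yes, Unity=Yes


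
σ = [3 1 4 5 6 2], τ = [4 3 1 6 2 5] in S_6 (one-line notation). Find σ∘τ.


σ∘τ: apply τ first, then σ
1 →τ 4 →σ 5
2 →τ 3 →σ 4
3 →τ 1 →σ 3
4 →τ 6 →σ 2
5 →τ 2 →σ 1
6 →τ 5 →σ 6

σ∘τ = [5 4 3 2 1 6]


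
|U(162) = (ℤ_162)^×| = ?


U(n) is the group of units mod n; |U(n)| = φ(n)
|U(162)| = φ(162) = 54

|U(162) = (ℤ_162)^×| = 54


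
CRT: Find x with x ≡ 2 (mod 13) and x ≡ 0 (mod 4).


m₁ = 13, m₂ = 4, gcd = 1, so CRT applies. M = m₁·m₂ = 52
Let M₁ = M/m₁ = 4, M₂ = M/m₂ = 13
Find y₁ ≡ M₁⁻¹ (mod m₁): 4⁻¹ ≡ 10 (mod 13)
Find y₂ ≡ M₂⁻¹ (mod m₂): 13⁻¹ ≡ 1 (mod 4)
x = a₁·M₁·y₁ + a₂·M₂·y₂ = 2·4·10 + 0·13·1 = 80
Reduce mod 52: x ≡ 28
Check: 28 mod 13 = 2 ✓, 28 mod 4 = 0 ✓

x ≡ 28 (mod 52)


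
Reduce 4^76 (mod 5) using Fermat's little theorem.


Fermat's little theorem: if p is prime and gcd(a,p)=1, then a^(p-1) ≡ 1 (mod p)
p = 5 is prime, gcd(4,5) = 1
Reduce exponent: 76 mod 4 = 0
So 4^76 ≡ 4^0 (mod 5)
4^0 = 1

4^76 ≡ 1 (mod 5)


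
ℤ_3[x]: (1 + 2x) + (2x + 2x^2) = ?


Add coefficients mod 3:
x^0: 1 + 0 = 1 (mod 3)
x^1: 2 + 2 = 1 (mod 3)
x^2: 0 + 2 = 2 (mod 3)
Result: 1 + x + 2x^2

f + g = 1 + x + 2x^2


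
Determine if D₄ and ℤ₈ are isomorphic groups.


Comparing D₄ and ℤ₈:
D₄ is non-abelian, ℤ₈ is abelian

No, D₄ ≇ ℤ₈


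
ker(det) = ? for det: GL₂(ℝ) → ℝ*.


Kernel = preimage of identity
ker(det) = {A | det(A) = 1} = SL₂(ℝ)

ker(det) = SL₂(ℝ)


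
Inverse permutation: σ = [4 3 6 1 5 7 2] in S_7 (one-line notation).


To find σ⁻¹, swap domain and range:
σ(1) = 4 → σ⁻¹(4) = 1
σ(2) = 3 → σ⁻¹(3) = 2
σ(3) = 6 → σ⁻¹(6) = 3
σ(4) = 1 → σ⁻¹(1) = 4
σ(5) = 5 → σ⁻¹(5) = 5
σ(6) = 7 → σ⁻¹(7) = 6
σ(7) = 2 → σ⁻¹(2) = 7

σ⁻¹ = [4 7 2 1 5 3 6]


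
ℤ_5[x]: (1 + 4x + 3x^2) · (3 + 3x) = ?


Expand and collect like terms; reduce coefficients mod 5:
x^0: 1·3 = 3 ≡ 3 (mod 5)
x^1: 1·3 + 4·3 = 15 ≡ 0 (mod 5)
x^2: 4·3 + 3·3 = 21 ≡ 1 (mod 5)
x^3: 3·3 = 9 ≡ 4 (mod 5)
Result: 3 + x^2 + 4x^3

f · g = 3 + x^2 + 4x^3


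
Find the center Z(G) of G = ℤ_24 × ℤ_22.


Z(G) = {g ∈ G | gx = xg for all x ∈ G}
Direct product of abelian groups is abelian, so Z(G) = G

Z(ℤ_24 × ℤ_22) = ℤ_24 × ℤ_22


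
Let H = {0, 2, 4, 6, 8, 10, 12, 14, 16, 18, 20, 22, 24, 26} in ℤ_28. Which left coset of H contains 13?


13 + H = {13 + h (mod 28) : h ∈ H}
13+0=13, 13+2=15, 13+4=17, 13+6=19, 13+8=21, 13+10=23, 13+12=25, 13+14=27, 13+16=1, 13+18=3, 13+20=5, 13+22=7, 13+24=9, 13+26=11
13 + H = {1, 3, 5, 7, 9, 11, 13, 15, 17, 19, 21, 23, 25, 27} = 1 + H

13 + H = {1, 3, 5, 7, 9, 11, 13, 15, 17, 19, 21, 23, 25, 27}


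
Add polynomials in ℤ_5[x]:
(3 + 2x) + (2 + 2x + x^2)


Add coefficients mod 5:
x^0: 3 + 2 = 0 (mod 5)
x^1: 2 + 2 = 4 (mod 5)
x^2: 0 + 1 = 1 (mod 5)
Result: 4x + x^2

f + g = 4x + x^2


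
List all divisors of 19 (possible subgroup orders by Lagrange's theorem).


Lagrange's theorem: |H| divides |G|
|G| = 19
Divisors of 19: 1, 19

Possible subgroup orders: {1, 19}


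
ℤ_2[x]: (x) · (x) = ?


Expand and collect like terms; reduce coefficients mod 2:
x^0: 0·0 = 0 ≡ 0 (mod 2)
x^1: 0·1 + 1·0 = 0 ≡ 0 (mod 2)
x^2: 1·1 = 1 ≡ 1 (mod 2)
Result: x^2

f · g = x^2


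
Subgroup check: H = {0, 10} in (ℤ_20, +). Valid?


Subgroup test for H = {0, 10} in (ℤ_20, +):
(1) 0 ∈ H? Yes
(2) Closure: for all a,b ∈ H, (a+b) mod 20 ∈ H? Yes
(3) Inverses: for all a ∈ H, -a mod 20 ∈ H? Yes

Yes, H is a subgroup of ℤ_20


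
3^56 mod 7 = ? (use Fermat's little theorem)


Fermat's little theorem: if p is prime and gcd(a,p)=1, then a^(p-1) ≡ 1 (mod p)
p = 7 is prime, gcd(3,7) = 1
Reduce exponent: 56 mod 6 = 2
So 3^56 ≡ 3^2 (mod 7)
3^2 mod 7 = 2

3^56 ≡ 2 (mod 7)


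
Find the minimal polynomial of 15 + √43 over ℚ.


Let α = 15 + √43. Then α - 15 = √43, so (α - 15)² = 43, giving α² - 30α + 182 = 0. Degree 2 and α ∉ ℚ, so this is the minimal polynomial.

Minimal polynomial: x² - 30x + 182


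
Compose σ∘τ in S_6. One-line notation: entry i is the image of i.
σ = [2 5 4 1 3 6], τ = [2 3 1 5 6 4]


σ∘τ: apply τ first, then σ
1 →τ 2 →σ 5
2 →τ 3 →σ 4
3 →τ 1 →σ 2
4 →τ 5 →σ 3
5 →τ 6 →σ 6
6 →τ 4 →σ 1

σ∘τ = [5 4 2 3 6 1]


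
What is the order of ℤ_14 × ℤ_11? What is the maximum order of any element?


|ℤ_14 × ℤ_11| = 14 × 11 = 154
Max element order = lcm(14,11) = 154
Cyclic? Yes (gcd=1)

|ℤ_14×ℤ_11| = 154, max element order = 154


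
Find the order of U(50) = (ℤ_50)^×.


U(n) is the group of units mod n; |U(n)| = φ(n)
|U(50)| = φ(50) = 20

|U(50) = (ℤ_50)^×| = 20


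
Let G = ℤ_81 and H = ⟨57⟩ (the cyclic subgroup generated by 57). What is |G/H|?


|⟨57⟩| = n / gcd(57, 81) = 81 / 3 = 27
H is normal (ℤ_81 is abelian).
|G/H| = |G| / |H| = 81 / 27 = 3

|G/H| = 3


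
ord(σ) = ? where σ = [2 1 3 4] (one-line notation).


Cycle decomposition: (1 2)
Cycle lengths: 2
Order = lcm(2) = 2

ord(σ) = 2


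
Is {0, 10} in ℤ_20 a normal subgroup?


H = {0, 10} in ℤ_20
ℤ_20 is abelian; every subgroup of an abelian group is normal

Yes, normal subgroup


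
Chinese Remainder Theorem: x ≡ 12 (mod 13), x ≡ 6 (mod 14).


m₁ = 13, m₂ = 14, gcd = 1, so CRT applies. M = m₁·m₂ = 182
Let M₁ = M/m₁ = 14, M₂ = M/m₂ = 13
Find y₁ ≡ M₁⁻¹ (mod m₁): 14⁻¹ ≡ 1 (mod 13)
Find y₂ ≡ M₂⁻¹ (mod m₂): 13⁻¹ ≡ 13 (mod 14)
x = a₁·M₁·y₁ + a₂·M₂·y₂ = 12·14·1 + 6·13·13 = 1182
Reduce mod 182: x ≡ 90
Check: 90 mod 13 = 12 ✓, 90 mod 14 = 6 ✓

x ≡ 90 (mod 182)
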